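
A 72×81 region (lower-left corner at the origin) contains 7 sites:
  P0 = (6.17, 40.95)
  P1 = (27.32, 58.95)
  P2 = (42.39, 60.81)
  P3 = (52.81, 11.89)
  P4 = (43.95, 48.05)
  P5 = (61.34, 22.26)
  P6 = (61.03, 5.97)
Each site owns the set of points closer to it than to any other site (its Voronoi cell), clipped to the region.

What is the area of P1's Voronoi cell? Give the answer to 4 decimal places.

Area of P1's cell: 982.1910

1. box [0,72]×[0,81]: [(0, 0) (72, 0) (72, 81) (0, 81)]
2. ⊥bis P1·P0 via (16.745,49.95): [(0, 69.6254) (59.2556, 0) (72, 0) (72, 81) (0, 81)]  |A|=3769.152
3. ⊥bis P1·P2 via (34.855,59.88): [(0, 69.6254) (39.3604, 23.377) (32.2483, 81) (0, 81)]  |A|=1152.9767
4. ⊥bis P1·P3 via (40.065,35.42): [(0, 69.6254) (32.5673, 31.3589) (38.0112, 34.3076) (32.2483, 81) (0, 81)]  |A|=1121.2345
5. ⊥bis P1·P4 via (35.635,53.5): [(0, 69.6254) (26.102, 38.9556) (35.6413, 53.5096) (32.2483, 81) (0, 81)]  |A|=982.191
6. ⊥bis P1·P5 via (44.33,40.605): [(0, 69.6254) (26.102, 38.9556) (35.6413, 53.5096) (32.2483, 81) (0, 81)]  |A|=982.191
7. ⊥bis P1·P6 via (44.175,32.46): [(0, 69.6254) (26.102, 38.9556) (35.6413, 53.5096) (32.2483, 81) (0, 81)]  |A|=982.191
8. canonical 5-gon: [(0, 69.6254) (26.102, 38.9556) (35.6413, 53.5096) (32.2483, 81) (0, 81)]
9. shoelace: 982.191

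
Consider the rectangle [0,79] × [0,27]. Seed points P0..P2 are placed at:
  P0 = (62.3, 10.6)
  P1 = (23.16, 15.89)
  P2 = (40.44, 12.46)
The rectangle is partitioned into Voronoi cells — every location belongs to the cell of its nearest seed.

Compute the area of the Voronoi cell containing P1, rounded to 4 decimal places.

1. box [0,79]×[0,27]: [(0, 0) (79, 0) (79, 27) (0, 27)]
2. ⊥bis P1·P0 via (42.73,13.245): [(0, 0) (40.9399, 0) (44.5891, 27) (0, 27)]  |A|=1154.6405
3. ⊥bis P1·P2 via (31.8,14.175): [(0, 0) (28.9863, 0) (34.3457, 27) (0, 27)]  |A|=854.9824
4. canonical 4-gon: [(0, 0) (28.9863, 0) (34.3457, 27) (0, 27)]
5. shoelace: 854.9824

Area of P1's cell: 854.9824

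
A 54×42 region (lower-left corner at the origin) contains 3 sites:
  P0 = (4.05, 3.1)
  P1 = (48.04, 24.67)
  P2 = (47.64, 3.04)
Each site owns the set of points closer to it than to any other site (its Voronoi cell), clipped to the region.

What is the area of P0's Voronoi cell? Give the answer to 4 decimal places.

1. box [0,54]×[0,42]: [(0, 0) (54, 0) (54, 42) (0, 42)]
2. ⊥bis P0·P1 via (26.045,13.885): [(0, 0) (32.8534, 0) (12.2591, 42) (0, 42)]  |A|=947.3621
3. ⊥bis P0·P2 via (25.845,3.07): [(0, 0) (25.8408, 0) (25.8604, 14.2615) (12.2591, 42) (0, 42)]  |A|=897.3573
4. canonical 5-gon: [(0, 0) (25.8408, 0) (25.8604, 14.2615) (12.2591, 42) (0, 42)]
5. shoelace: 897.3573

Area of P0's cell: 897.3573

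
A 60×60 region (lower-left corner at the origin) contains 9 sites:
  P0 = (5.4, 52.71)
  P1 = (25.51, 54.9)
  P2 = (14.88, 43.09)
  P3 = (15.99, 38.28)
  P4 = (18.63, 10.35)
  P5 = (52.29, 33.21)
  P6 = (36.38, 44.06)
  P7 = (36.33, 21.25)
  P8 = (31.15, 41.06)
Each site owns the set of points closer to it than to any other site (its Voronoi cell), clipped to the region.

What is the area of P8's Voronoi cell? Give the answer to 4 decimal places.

Area of P8's cell: 196.1115

1. box [0,60]×[0,60]: [(0, 0) (60, 0) (60, 60) (0, 60)]
2. ⊥bis P8·P0 via (18.275,46.885): [(0, 6.4918) (0, 0) (60, 0) (60, 60) (24.2086, 60)]  |A|=2952.3207
3. ⊥bis P8·P1 via (28.33,47.98): [(16.6095, 43.2037) (0, 6.4918) (0, 0) (60, 0) (60, 60) (57.8259, 60)]  |A|=2669.9979
4. ⊥bis P8·P2 via (23.015,42.075): [(23.5065, 46.0144) (17.7653, 0) (60, 0) (60, 60) (57.8259, 60)]  |A|=2081.7086
5. ⊥bis P8·P3 via (23.57,39.67): [(23.5065, 46.0144) (23.0611, 42.4449) (30.8446, 0) (60, 0) (60, 60) (57.8259, 60)]  |A|=1804.1349
6. ⊥bis P8·P4 via (24.89,25.705): [(23.5065, 46.0144) (23.0611, 42.4449) (26.2311, 25.1582) (60, 11.3912) (60, 60) (57.8259, 60)]  |A|=1245.0515
7. ⊥bis P8·P5 via (41.72,37.135): [(48.8527, 56.3433) (23.5065, 46.0144) (23.0611, 42.4449) (26.2311, 25.1582) (35.8209, 21.2487)]  |A|=481.6383
8. ⊥bis P8·P6 via (33.765,42.56): [(39.8168, 32.0097) (30.2153, 48.7483) (23.5065, 46.0144) (23.0611, 42.4449) (26.2311, 25.1582) (35.8209, 21.2487)]  |A|=289.1948
9. ⊥bis P8·P7 via (33.74,31.155): [(39.4505, 32.6482) (30.2153, 48.7483) (23.5065, 46.0144) (23.0611, 42.4449) (25.5254, 29.007)]  |A|=196.1115
10. canonical 5-gon: [(39.4505, 32.6482) (30.2153, 48.7483) (23.5065, 46.0144) (23.0611, 42.4449) (25.5254, 29.007)]
11. shoelace: 196.1115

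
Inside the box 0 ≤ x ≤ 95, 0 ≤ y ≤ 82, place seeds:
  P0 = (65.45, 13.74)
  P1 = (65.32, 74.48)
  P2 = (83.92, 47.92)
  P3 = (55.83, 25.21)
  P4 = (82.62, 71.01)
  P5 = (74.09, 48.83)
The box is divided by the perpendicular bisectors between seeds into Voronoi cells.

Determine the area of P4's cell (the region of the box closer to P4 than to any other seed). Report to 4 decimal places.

1. box [0,95]×[0,82]: [(0, 0) (95, 0) (95, 82) (0, 82)]
2. ⊥bis P4·P0 via (74.035,42.375): [(0, 64.5713) (95, 36.0895) (95, 82) (0, 82)]  |A|=3008.6117
3. ⊥bis P4·P1 via (73.97,72.745): [(68.2277, 44.1161) (95, 36.0895) (95, 82) (75.8263, 82)]  |A|=977.7517
4. ⊥bis P4·P2 via (83.27,59.465): [(71.1697, 58.7837) (95, 60.1254) (95, 82) (75.8263, 82)]  |A|=483.2095
5. ⊥bis P4·P3 via (69.225,48.11): [(71.1697, 58.7837) (95, 60.1254) (95, 82) (75.8263, 82)]  |A|=483.2095
6. ⊥bis P4·P5 via (78.355,59.92): [(71.8958, 62.4041) (80.0147, 59.2817) (95, 60.1254) (95, 82) (75.8263, 82)]  |A|=467.3794
7. canonical 5-gon: [(71.8958, 62.4041) (80.0147, 59.2817) (95, 60.1254) (95, 82) (75.8263, 82)]
8. shoelace: 467.3794

Area of P4's cell: 467.3794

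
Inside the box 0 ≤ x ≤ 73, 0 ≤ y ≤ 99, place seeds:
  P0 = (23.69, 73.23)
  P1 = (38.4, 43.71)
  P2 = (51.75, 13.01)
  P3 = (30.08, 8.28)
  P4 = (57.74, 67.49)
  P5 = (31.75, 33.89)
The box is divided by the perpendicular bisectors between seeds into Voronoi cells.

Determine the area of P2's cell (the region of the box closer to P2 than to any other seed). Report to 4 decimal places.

Area of P2's cell: 1057.1245

1. box [0,73]×[0,99]: [(0, 0) (73, 0) (73, 99) (0, 99)]
2. ⊥bis P2·P0 via (37.72,43.12): [(0, 25.5441) (0, 0) (73, 0) (73, 59.559)]  |A|=3106.2618
3. ⊥bis P2·P1 via (45.075,28.36): [(0, 8.759) (0, 0) (73, 0) (73, 40.5033)]  |A|=1798.0726
4. ⊥bis P2·P3 via (40.915,10.645): [(37.7441, 25.1721) (43.2385, 0) (73, 0) (73, 40.5033)]  |A|=1088.5697
5. ⊥bis P2·P4 via (54.745,40.25): [(68.851, 38.6991) (37.7441, 25.1721) (43.2385, 0) (73, 0) (73, 38.2429)]  |A|=1083.8804
6. ⊥bis P2·P5 via (41.75,23.45): [(68.851, 38.6991) (48.3735, 29.7944) (38.7477, 20.5742) (43.2385, 0) (73, 0) (73, 38.2429)]  |A|=1057.1245
7. canonical 6-gon: [(68.851, 38.6991) (48.3735, 29.7944) (38.7477, 20.5742) (43.2385, 0) (73, 0) (73, 38.2429)]
8. shoelace: 1057.1245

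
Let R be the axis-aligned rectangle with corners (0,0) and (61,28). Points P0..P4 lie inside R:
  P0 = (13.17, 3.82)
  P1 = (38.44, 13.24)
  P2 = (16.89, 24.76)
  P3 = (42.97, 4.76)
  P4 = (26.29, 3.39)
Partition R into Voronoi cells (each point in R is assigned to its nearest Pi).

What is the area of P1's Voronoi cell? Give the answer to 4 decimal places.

Area of P1's cell: 509.7011

1. box [0,61]×[0,28]: [(0, 0) (61, 0) (61, 28) (0, 28)]
2. ⊥bis P1·P0 via (25.805,8.53): [(28.9848, 0) (61, 0) (61, 28) (18.5471, 28)]  |A|=1042.5541
3. ⊥bis P1·P2 via (27.665,19): [(24.2697, 12.6486) (28.9848, 0) (61, 0) (61, 28) (32.4761, 28)]  |A|=935.6386
4. ⊥bis P1·P3 via (40.705,9): [(24.2697, 12.6486) (28.1333, 2.2842) (61, 19.8416) (61, 28) (32.4761, 28)]  |A|=573.0105
5. ⊥bis P1·P4 via (32.365,8.315): [(26.0905, 16.0546) (34.4978, 5.6841) (61, 19.8416) (61, 28) (32.4761, 28)]  |A|=509.7011
6. canonical 5-gon: [(26.0905, 16.0546) (34.4978, 5.6841) (61, 19.8416) (61, 28) (32.4761, 28)]
7. shoelace: 509.7011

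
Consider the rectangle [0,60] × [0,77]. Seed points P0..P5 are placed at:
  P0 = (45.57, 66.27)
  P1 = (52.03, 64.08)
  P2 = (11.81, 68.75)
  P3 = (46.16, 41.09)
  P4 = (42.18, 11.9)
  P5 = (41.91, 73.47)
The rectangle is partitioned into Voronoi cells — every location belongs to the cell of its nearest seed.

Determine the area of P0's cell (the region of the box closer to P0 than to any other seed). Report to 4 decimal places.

Area of P0's cell: 272.7673

1. box [0,60]×[0,77]: [(0, 0) (60, 0) (60, 77) (0, 77)]
2. ⊥bis P0·P1 via (48.8,65.175): [(0, 0) (26.7051, 0) (52.8088, 77) (0, 77)]  |A|=3061.2834
3. ⊥bis P0·P2 via (28.69,67.51): [(23.7307, 0) (26.7051, 0) (52.8088, 77) (29.3871, 77)]  |A|=1016.2455
4. ⊥bis P0·P3 via (45.865,53.68): [(27.6427, 53.253) (44.8954, 53.6573) (52.8088, 77) (29.3871, 77)]  |A|=477.8596
5. ⊥bis P0·P4 via (43.875,39.085): [(27.6427, 53.253) (44.8954, 53.6573) (52.8088, 77) (29.3871, 77)]  |A|=477.8596
6. ⊥bis P0·P5 via (43.74,69.87): [(28.2863, 62.0144) (27.6427, 53.253) (44.8954, 53.6573) (51.7766, 73.9553)]  |A|=272.7673
7. canonical 4-gon: [(28.2863, 62.0144) (27.6427, 53.253) (44.8954, 53.6573) (51.7766, 73.9553)]
8. shoelace: 272.7673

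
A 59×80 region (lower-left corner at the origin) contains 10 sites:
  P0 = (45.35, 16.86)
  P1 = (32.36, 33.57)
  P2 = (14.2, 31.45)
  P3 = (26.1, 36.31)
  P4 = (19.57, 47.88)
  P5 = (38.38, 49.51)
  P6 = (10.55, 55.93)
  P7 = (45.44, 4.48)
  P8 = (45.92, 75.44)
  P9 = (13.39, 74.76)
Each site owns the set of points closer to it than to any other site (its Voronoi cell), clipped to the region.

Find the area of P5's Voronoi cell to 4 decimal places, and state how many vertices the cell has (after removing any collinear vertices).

Area of P5's cell: 701.5657 (7 vertices)

1. box [0,59]×[0,80]: [(0, 0) (59, 0) (59, 80) (0, 80)]
2. ⊥bis P5·P0 via (41.865,33.185): [(0, 24.2478) (59, 36.8429) (59, 80) (0, 80)]  |A|=2917.8234
3. ⊥bis P5·P1 via (35.37,41.54): [(0, 54.8981) (51.8492, 35.3164) (59, 36.8429) (59, 80) (0, 80)]  |A|=2123.2289
4. ⊥bis P5·P2 via (26.29,40.48): [(0, 75.6789) (21.6196, 46.7331) (51.8492, 35.3164) (59, 36.8429) (59, 80) (0, 80)]  |A|=1898.5921
5. ⊥bis P5·P3 via (32.24,42.91): [(0, 75.6789) (6.7943, 66.5822) (32.58, 42.5937) (51.8492, 35.3164) (59, 36.8429) (59, 80) (0, 80)]  |A|=1820.4985
6. ⊥bis P5·P4 via (28.975,48.695): [(29.234, 45.7065) (32.58, 42.5937) (51.8492, 35.3164) (59, 36.8429) (59, 80) (26.2622, 80)]  |A|=1275.8799
7. ⊥bis P5·P6 via (24.465,52.72): [(27.4899, 65.8327) (29.234, 45.7065) (32.58, 42.5937) (51.8492, 35.3164) (59, 36.8429) (59, 80) (30.7581, 80)]  |A|=1244.0325
8. ⊥bis P5·P7 via (41.91,26.995): [(27.4899, 65.8327) (29.234, 45.7065) (32.58, 42.5937) (51.8492, 35.3164) (59, 36.8429) (59, 80) (30.7581, 80)]  |A|=1244.0325
9. ⊥bis P5·P8 via (42.15,62.475): [(27.6856, 66.681) (27.4899, 65.8327) (29.234, 45.7065) (32.58, 42.5937) (51.8492, 35.3164) (59, 36.8429) (59, 57.5753)]  |A|=704.8479
10. ⊥bis P5·P9 via (25.885,62.135): [(29.8441, 66.0533) (27.6583, 63.89) (29.234, 45.7065) (32.58, 42.5937) (51.8492, 35.3164) (59, 36.8429) (59, 57.5753)]  |A|=701.5657
11. canonical 7-gon: [(29.8441, 66.0533) (27.6583, 63.89) (29.234, 45.7065) (32.58, 42.5937) (51.8492, 35.3164) (59, 36.8429) (59, 57.5753)]
12. shoelace: 701.5657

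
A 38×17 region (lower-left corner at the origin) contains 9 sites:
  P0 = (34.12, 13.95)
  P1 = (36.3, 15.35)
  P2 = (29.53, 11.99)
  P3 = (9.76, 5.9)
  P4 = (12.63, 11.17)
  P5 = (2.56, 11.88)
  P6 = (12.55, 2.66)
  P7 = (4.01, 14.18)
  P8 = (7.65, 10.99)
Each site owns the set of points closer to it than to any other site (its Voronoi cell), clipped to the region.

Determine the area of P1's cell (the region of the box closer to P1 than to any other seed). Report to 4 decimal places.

1. box [0,38]×[0,17]: [(0, 0) (38, 0) (38, 17) (0, 17)]
2. ⊥bis P1·P0 via (35.21,14.65): [(38, 10.3056) (38, 17) (33.7008, 17)]  |A|=14.3903
3. ⊥bis P1·P2 via (32.915,13.67): [(38, 10.3056) (38, 17) (33.7008, 17)]  |A|=14.3903
4. ⊥bis P1·P3 via (23.03,10.625): [(38, 10.3056) (38, 17) (33.7008, 17)]  |A|=14.3903
5. ⊥bis P1·P4 via (24.465,13.26): [(38, 10.3056) (38, 17) (33.7008, 17)]  |A|=14.3903
6. ⊥bis P1·P5 via (19.43,13.615): [(38, 10.3056) (38, 17) (33.7008, 17)]  |A|=14.3903
7. ⊥bis P1·P6 via (24.425,9.005): [(38, 10.3056) (38, 17) (33.7008, 17)]  |A|=14.3903
8. ⊥bis P1·P7 via (20.155,14.765): [(38, 10.3056) (38, 17) (33.7008, 17)]  |A|=14.3903
9. ⊥bis P1·P8 via (21.975,13.17): [(38, 10.3056) (38, 17) (33.7008, 17)]  |A|=14.3903
10. canonical 3-gon: [(38, 10.3056) (38, 17) (33.7008, 17)]
11. shoelace: 14.3903

Area of P1's cell: 14.3903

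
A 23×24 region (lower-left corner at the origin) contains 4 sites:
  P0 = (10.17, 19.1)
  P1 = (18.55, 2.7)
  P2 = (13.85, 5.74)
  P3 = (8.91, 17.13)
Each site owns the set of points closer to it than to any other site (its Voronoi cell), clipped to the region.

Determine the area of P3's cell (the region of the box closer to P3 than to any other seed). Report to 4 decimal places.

Area of P3's cell: 146.1962

1. box [0,23]×[0,24]: [(0, 0) (23, 0) (23, 24) (0, 24)]
2. ⊥bis P3·P0 via (9.54,18.115): [(0, 0) (23, 0) (23, 9.5061) (0.3388, 24) (0, 24)]  |A|=387.7754
3. ⊥bis P3·P1 via (13.73,9.915): [(0, 0.7426) (17.9514, 12.7351) (0.3388, 24) (0, 24)]  |A|=210.6597
4. ⊥bis P3·P2 via (11.38,11.435): [(0, 6.4993) (16.5073, 13.6588) (0.3388, 24) (0, 24)]  |A|=146.1962
5. canonical 4-gon: [(0, 6.4993) (16.5073, 13.6588) (0.3388, 24) (0, 24)]
6. shoelace: 146.1962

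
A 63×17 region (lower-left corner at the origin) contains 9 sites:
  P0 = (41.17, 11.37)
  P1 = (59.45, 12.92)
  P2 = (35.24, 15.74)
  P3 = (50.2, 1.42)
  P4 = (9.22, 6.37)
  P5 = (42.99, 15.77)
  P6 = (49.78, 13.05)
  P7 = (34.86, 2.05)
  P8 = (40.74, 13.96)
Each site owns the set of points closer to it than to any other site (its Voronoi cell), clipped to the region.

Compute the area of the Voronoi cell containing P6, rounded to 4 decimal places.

Area of P6's cell: 81.8414

1. box [0,63]×[0,17]: [(0, 0) (63, 0) (63, 17) (0, 17)]
2. ⊥bis P6·P0 via (45.475,12.21): [(47.8574, 0) (63, 0) (63, 17) (44.5404, 17)]  |A|=285.6187
3. ⊥bis P6·P1 via (54.615,12.985): [(47.8574, 0) (54.4404, 0) (54.669, 17) (44.5404, 17)]  |A|=142.0486
4. ⊥bis P6·P2 via (42.51,14.395): [(47.8574, 0) (54.4404, 0) (54.669, 17) (44.5404, 17)]  |A|=142.0486
5. ⊥bis P6·P3 via (49.99,7.235): [(46.4705, 7.1079) (54.5399, 7.3993) (54.669, 17) (44.5404, 17)]  |A|=88.8136
6. ⊥bis P6·P4 via (29.5,9.71): [(46.4705, 7.1079) (54.5399, 7.3993) (54.669, 17) (44.5404, 17)]  |A|=88.8136
7. ⊥bis P6·P5 via (46.385,14.41): [(45.4844, 12.1618) (46.4705, 7.1079) (54.5399, 7.3993) (54.669, 17) (47.4225, 17)]  |A|=81.8414
8. ⊥bis P6·P7 via (42.32,7.55): [(45.4844, 12.1618) (46.4705, 7.1079) (54.5399, 7.3993) (54.669, 17) (47.4225, 17)]  |A|=81.8414
9. ⊥bis P6·P8 via (45.26,13.505): [(45.4844, 12.1618) (46.4705, 7.1079) (54.5399, 7.3993) (54.669, 17) (47.4225, 17)]  |A|=81.8414
10. canonical 5-gon: [(45.4844, 12.1618) (46.4705, 7.1079) (54.5399, 7.3993) (54.669, 17) (47.4225, 17)]
11. shoelace: 81.8414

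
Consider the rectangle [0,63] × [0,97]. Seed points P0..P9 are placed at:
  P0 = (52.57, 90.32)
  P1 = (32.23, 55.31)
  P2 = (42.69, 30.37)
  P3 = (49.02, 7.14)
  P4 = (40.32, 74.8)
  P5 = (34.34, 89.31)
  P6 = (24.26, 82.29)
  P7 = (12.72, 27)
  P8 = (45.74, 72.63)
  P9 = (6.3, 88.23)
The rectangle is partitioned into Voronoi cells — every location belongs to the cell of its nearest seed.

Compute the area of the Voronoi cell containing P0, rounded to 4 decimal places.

1. box [0,63]×[0,97]: [(0, 0) (63, 0) (63, 97) (0, 97)]
2. ⊥bis P0·P1 via (42.4,72.815): [(63, 60.8469) (63, 97) (0.7718, 97)]  |A|=1124.8712
3. ⊥bis P0·P2 via (47.63,60.345): [(63, 60.8469) (63, 97) (0.7718, 97)]  |A|=1124.8712
4. ⊥bis P0·P3 via (50.795,48.73): [(63, 60.8469) (63, 97) (0.7718, 97)]  |A|=1124.8712
5. ⊥bis P0·P4 via (46.445,82.56): [(63, 69.4931) (63, 97) (28.1504, 97)]  |A|=479.3027
6. ⊥bis P0·P5 via (43.455,89.815): [(43.7386, 84.6962) (63, 69.4931) (63, 97) (43.0569, 97)]  |A|=387.599
7. ⊥bis P0·P6 via (38.415,86.305): [(43.7386, 84.6962) (63, 69.4931) (63, 97) (43.0569, 97)]  |A|=387.599
8. ⊥bis P0·P7 via (32.645,58.66): [(43.7386, 84.6962) (63, 69.4931) (63, 97) (43.0569, 97)]  |A|=387.599
9. ⊥bis P0·P8 via (49.155,81.475): [(43.7386, 84.6962) (46.5409, 82.4843) (63, 76.1295) (63, 97) (43.0569, 97)]  |A|=332.9841
10. ⊥bis P0·P9 via (29.435,89.275): [(43.7386, 84.6962) (46.5409, 82.4843) (63, 76.1295) (63, 97) (43.0569, 97)]  |A|=332.9841
11. canonical 5-gon: [(43.7386, 84.6962) (46.5409, 82.4843) (63, 76.1295) (63, 97) (43.0569, 97)]
12. shoelace: 332.9841

Area of P0's cell: 332.9841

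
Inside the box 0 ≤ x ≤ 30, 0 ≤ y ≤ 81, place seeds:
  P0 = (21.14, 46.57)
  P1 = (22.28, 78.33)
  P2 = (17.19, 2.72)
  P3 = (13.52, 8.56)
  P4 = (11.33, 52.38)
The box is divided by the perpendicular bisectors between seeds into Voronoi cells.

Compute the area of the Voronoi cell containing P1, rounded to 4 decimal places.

Area of P1's cell: 439.2552

1. box [0,30]×[0,81]: [(0, 0) (30, 0) (30, 81) (0, 81)]
2. ⊥bis P1·P0 via (21.71,62.45): [(0, 63.2293) (30, 62.1524) (30, 81) (0, 81)]  |A|=549.2745
3. ⊥bis P1·P2 via (19.735,40.525): [(0, 63.2293) (30, 62.1524) (30, 81) (0, 81)]  |A|=549.2745
4. ⊥bis P1·P3 via (17.9,43.445): [(0, 63.2293) (30, 62.1524) (30, 81) (0, 81)]  |A|=549.2745
5. ⊥bis P1·P4 via (16.805,65.355): [(0, 72.4461) (23.8735, 62.3723) (30, 62.1524) (30, 81) (0, 81)]  |A|=439.2552
6. canonical 5-gon: [(0, 72.4461) (23.8735, 62.3723) (30, 62.1524) (30, 81) (0, 81)]
7. shoelace: 439.2552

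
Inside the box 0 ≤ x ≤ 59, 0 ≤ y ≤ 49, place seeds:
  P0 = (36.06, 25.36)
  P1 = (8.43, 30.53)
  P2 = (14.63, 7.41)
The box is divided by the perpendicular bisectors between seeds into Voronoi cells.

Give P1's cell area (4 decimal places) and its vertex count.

1. box [0,59]×[0,49]: [(0, 0) (59, 0) (59, 49) (0, 49)]
2. ⊥bis P1·P0 via (22.245,27.945): [(0, 0) (17.0161, 0) (26.1847, 49) (0, 49)]  |A|=1058.419
3. ⊥bis P1·P2 via (11.53,18.97): [(0, 15.878) (21.043, 21.5211) (26.1847, 49) (0, 49)]  |A|=708.2565
4. canonical 4-gon: [(0, 15.878) (21.043, 21.5211) (26.1847, 49) (0, 49)]
5. shoelace: 708.2565

Area of P1's cell: 708.2565 (4 vertices)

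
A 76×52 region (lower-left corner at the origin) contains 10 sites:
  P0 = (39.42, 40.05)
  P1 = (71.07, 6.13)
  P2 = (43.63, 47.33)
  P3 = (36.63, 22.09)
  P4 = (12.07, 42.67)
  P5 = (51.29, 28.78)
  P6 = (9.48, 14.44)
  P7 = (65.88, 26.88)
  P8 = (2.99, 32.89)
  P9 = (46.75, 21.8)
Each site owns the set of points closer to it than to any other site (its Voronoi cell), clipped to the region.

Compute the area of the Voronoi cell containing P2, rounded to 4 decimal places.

1. box [0,76]×[0,52]: [(0, 0) (76, 0) (76, 52) (0, 52)]
2. ⊥bis P2·P0 via (41.525,43.69): [(76, 23.7532) (76, 52) (27.1552, 52)]  |A|=689.8539
3. ⊥bis P2·P1 via (57.35,26.73): [(63.6253, 30.9095) (76, 39.1513) (76, 52) (27.1552, 52)]  |A|=594.5809
4. ⊥bis P2·P3 via (40.13,34.71): [(63.6253, 30.9095) (76, 39.1513) (76, 52) (27.1552, 52)]  |A|=594.5809
5. ⊥bis P2·P4 via (27.85,45): [(63.6253, 30.9095) (76, 39.1513) (76, 52) (27.1552, 52)]  |A|=594.5809
6. ⊥bis P2·P5 via (47.46,38.055): [(49.6823, 38.9727) (76, 49.8403) (76, 52) (27.1552, 52)]  |A|=346.5785
7. ⊥bis P2·P6 via (26.555,30.885): [(49.6823, 38.9727) (76, 49.8403) (76, 52) (27.1552, 52)]  |A|=346.5785
8. ⊥bis P2·P7 via (54.755,37.105): [(49.6823, 38.9727) (60.6245, 43.4911) (68.445, 52) (27.1552, 52)]  |A|=297.8326
9. ⊥bis P2·P8 via (23.31,40.11): [(49.6823, 38.9727) (60.6245, 43.4911) (68.445, 52) (27.1552, 52)]  |A|=297.8326
10. ⊥bis P2·P9 via (45.19,34.565): [(49.6823, 38.9727) (60.6245, 43.4911) (68.445, 52) (27.1552, 52)]  |A|=297.8326
11. canonical 4-gon: [(49.6823, 38.9727) (60.6245, 43.4911) (68.445, 52) (27.1552, 52)]
12. shoelace: 297.8326

Area of P2's cell: 297.8326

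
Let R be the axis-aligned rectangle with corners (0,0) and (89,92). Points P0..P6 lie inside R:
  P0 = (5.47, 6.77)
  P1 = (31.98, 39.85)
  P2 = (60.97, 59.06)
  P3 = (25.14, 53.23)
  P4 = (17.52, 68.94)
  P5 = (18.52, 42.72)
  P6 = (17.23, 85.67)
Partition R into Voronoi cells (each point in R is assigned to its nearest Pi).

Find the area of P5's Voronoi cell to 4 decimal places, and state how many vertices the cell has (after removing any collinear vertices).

Area of P5's cell: 663.1226 (5 vertices)

1. box [0,89]×[0,92]: [(0, 0) (89, 0) (89, 92) (0, 92)]
2. ⊥bis P5·P0 via (11.995,24.745): [(0, 29.0992) (80.1623, 0) (89, 0) (89, 92) (0, 92)]  |A|=7021.6698
3. ⊥bis P5·P1 via (25.25,41.285): [(0, 29.0992) (21.0244, 21.4673) (36.0637, 92) (0, 92)]  |A|=1933.0591
4. ⊥bis P5·P2 via (39.745,50.89): [(0, 29.0992) (21.0244, 21.4673) (31.735, 71.6992) (23.9208, 92) (0, 92)]  |A|=1809.8041
5. ⊥bis P5·P3 via (21.83,47.975): [(0, 61.7252) (0, 29.0992) (21.0244, 21.4673) (26.1026, 45.2838)]  |A|=695.5536
6. ⊥bis P5·P4 via (18.02,55.83): [(9.8538, 55.5185) (0, 55.1427) (0, 29.0992) (21.0244, 21.4673) (26.1026, 45.2838)]  |A|=663.1226
7. ⊥bis P5·P6 via (17.875,64.195): [(9.8538, 55.5185) (0, 55.1427) (0, 29.0992) (21.0244, 21.4673) (26.1026, 45.2838)]  |A|=663.1226
8. canonical 5-gon: [(9.8538, 55.5185) (0, 55.1427) (0, 29.0992) (21.0244, 21.4673) (26.1026, 45.2838)]
9. shoelace: 663.1226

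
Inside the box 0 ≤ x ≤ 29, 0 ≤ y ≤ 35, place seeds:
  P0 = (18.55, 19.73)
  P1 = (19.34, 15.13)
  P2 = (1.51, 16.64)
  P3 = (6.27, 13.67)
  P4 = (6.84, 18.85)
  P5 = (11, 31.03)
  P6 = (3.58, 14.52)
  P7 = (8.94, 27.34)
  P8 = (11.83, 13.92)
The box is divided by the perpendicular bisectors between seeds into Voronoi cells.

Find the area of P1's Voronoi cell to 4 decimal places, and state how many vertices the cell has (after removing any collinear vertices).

1. box [0,29]×[0,35]: [(0, 0) (29, 0) (29, 35) (0, 35)]
2. ⊥bis P1·P0 via (18.945,17.43): [(0, 14.1764) (0, 0) (29, 0) (29, 19.1568)]  |A|=483.332
3. ⊥bis P1·P2 via (10.425,15.885): [(10.432, 15.968) (9.0797, 0) (29, 0) (29, 19.1568)]  |A|=336.8952
4. ⊥bis P1·P3 via (12.805,14.4): [(12.5885, 16.3383) (14.4136, 0) (29, 0) (29, 19.1568)]  |A|=276.3555
5. ⊥bis P1·P4 via (13.09,16.99): [(12.9126, 16.394) (12.6724, 15.5868) (14.4136, 0) (29, 0) (29, 19.1568)]  |A|=276.2313
6. ⊥bis P1·P5 via (15.17,23.08): [(12.9126, 16.394) (12.6724, 15.5868) (14.4136, 0) (29, 0) (29, 19.1568)]  |A|=276.2313
7. ⊥bis P1·P6 via (11.46,14.825): [(12.9126, 16.394) (12.6724, 15.5868) (14.4136, 0) (29, 0) (29, 19.1568)]  |A|=276.2313
8. ⊥bis P1·P7 via (14.14,21.235): [(12.9126, 16.394) (12.6724, 15.5868) (14.4136, 0) (29, 0) (29, 19.1568)]  |A|=276.2313
9. ⊥bis P1·P8 via (15.585,14.525): [(15.22, 16.7903) (17.9252, 0) (29, 0) (29, 19.1568)]  |A|=224.9645
10. canonical 4-gon: [(15.22, 16.7903) (17.9252, 0) (29, 0) (29, 19.1568)]
11. shoelace: 224.9645

Area of P1's cell: 224.9645 (4 vertices)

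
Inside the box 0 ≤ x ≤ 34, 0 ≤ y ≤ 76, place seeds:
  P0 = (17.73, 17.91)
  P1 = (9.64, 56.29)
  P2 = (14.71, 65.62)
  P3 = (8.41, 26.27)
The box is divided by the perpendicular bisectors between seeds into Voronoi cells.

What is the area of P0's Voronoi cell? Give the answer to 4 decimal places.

Area of P0's cell: 890.9911

1. box [0,34]×[0,76]: [(0, 0) (34, 0) (34, 76) (0, 76)]
2. ⊥bis P0·P1 via (13.685,37.1): [(0, 34.2154) (0, 0) (34, 0) (34, 41.3821)]  |A|=1285.1578
3. ⊥bis P0·P2 via (16.22,41.765): [(0, 34.2154) (0, 0) (34, 0) (34, 41.3821)]  |A|=1285.1578
4. ⊥bis P0·P3 via (13.07,22.09): [(29.5298, 40.4399) (0, 7.5191) (0, 0) (34, 0) (34, 41.3821)]  |A|=890.9911
5. canonical 5-gon: [(29.5298, 40.4399) (0, 7.5191) (0, 0) (34, 0) (34, 41.3821)]
6. shoelace: 890.9911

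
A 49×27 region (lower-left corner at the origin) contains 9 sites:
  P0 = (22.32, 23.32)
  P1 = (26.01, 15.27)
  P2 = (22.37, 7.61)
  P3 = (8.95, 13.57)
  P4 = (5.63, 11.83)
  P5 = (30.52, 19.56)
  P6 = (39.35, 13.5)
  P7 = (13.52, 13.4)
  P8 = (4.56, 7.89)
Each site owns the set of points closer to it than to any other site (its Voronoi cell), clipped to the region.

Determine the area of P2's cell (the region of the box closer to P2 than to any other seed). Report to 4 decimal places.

Area of P2's cell: 192.9424

1. box [0,49]×[0,27]: [(0, 0) (49, 0) (49, 27) (0, 27)]
2. ⊥bis P2·P0 via (22.345,15.465): [(0, 15.3939) (0, 0) (49, 0) (49, 15.5498)]  |A|=758.1211
3. ⊥bis P2·P1 via (24.19,11.44): [(15.7639, 15.4441) (0, 15.3939) (0, 0) (48.2643, 0)]  |A|=494.0318
4. ⊥bis P2·P3 via (15.66,10.59): [(17.4582, 14.6389) (10.9568, 0) (48.2643, 0)]  |A|=273.0706
5. ⊥bis P2·P4 via (14,9.72): [(17.4582, 14.6389) (12.328, 3.0873) (11.5497, 0) (48.2643, 0)]  |A|=272.1554
6. ⊥bis P2·P5 via (26.445,13.585): [(41.9981, 2.9777) (17.4582, 14.6389) (12.328, 3.0873) (11.5497, 0) (46.3641, 0)]  |A|=269.3263
7. ⊥bis P2·P6 via (30.86,10.555): [(31.8089, 7.8195) (17.4582, 14.6389) (12.328, 3.0873) (11.5497, 0) (34.5213, 0)]  |A|=218.4235
8. ⊥bis P2·P7 via (17.945,10.505): [(31.8089, 7.8195) (19.8927, 13.4821) (11.849, 1.1872) (11.5497, 0) (34.5213, 0)]  |A|=196.6973
9. ⊥bis P2·P8 via (13.465,7.75): [(31.8089, 7.8195) (19.8927, 13.4821) (13.3991, 3.5566) (13.3432, 0) (34.5213, 0)]  |A|=192.9424
10. canonical 5-gon: [(31.8089, 7.8195) (19.8927, 13.4821) (13.3991, 3.5566) (13.3432, 0) (34.5213, 0)]
11. shoelace: 192.9424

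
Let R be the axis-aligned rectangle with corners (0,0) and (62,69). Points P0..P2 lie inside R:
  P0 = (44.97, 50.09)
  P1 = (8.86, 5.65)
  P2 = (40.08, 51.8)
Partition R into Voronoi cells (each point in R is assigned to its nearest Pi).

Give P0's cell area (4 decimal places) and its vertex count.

1. box [0,62]×[0,69]: [(0, 0) (62, 0) (62, 69) (0, 69)]
2. ⊥bis P0·P1 via (26.915,27.87): [(0, 49.74) (61.2142, 0) (62, 0) (62, 69) (0, 69)]  |A|=2755.6052
3. ⊥bis P0·P2 via (42.525,50.945): [(32.7873, 23.0985) (61.2142, 0) (62, 0) (62, 69) (48.8387, 69)]  |A|=1318.9772
4. canonical 5-gon: [(32.7873, 23.0985) (61.2142, 0) (62, 0) (62, 69) (48.8387, 69)]
5. shoelace: 1318.9772

Area of P0's cell: 1318.9772 (5 vertices)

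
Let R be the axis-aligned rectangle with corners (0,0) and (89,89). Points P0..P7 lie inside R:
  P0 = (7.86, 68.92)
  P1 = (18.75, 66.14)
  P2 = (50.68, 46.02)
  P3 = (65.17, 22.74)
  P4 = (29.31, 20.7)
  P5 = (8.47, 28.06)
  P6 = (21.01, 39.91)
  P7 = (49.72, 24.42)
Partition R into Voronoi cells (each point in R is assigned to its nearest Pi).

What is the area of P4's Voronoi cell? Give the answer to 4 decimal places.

1. box [0,89]×[0,89]: [(0, 0) (89, 0) (89, 89) (0, 89)]
2. ⊥bis P4·P0 via (18.585,44.81): [(0, 36.5427) (0, 0) (89, 0) (89, 76.1331)]  |A|=5014.0757
3. ⊥bis P4·P1 via (24.03,43.42): [(6.0856, 39.2498) (0, 36.5427) (0, 0) (89, 0) (89, 58.5187)]  |A|=4283.8291
4. ⊥bis P4·P2 via (39.995,33.36): [(27.2021, 44.1572) (6.0856, 39.2498) (0, 36.5427) (0, 0) (79.5212, 0)]  |A|=2266.3854
5. ⊥bis P4·P3 via (47.24,21.72): [(46.9098, 27.5239) (27.2021, 44.1572) (6.0856, 39.2498) (0, 36.5427) (0, 0) (48.4756, 0)]  |A|=1839.1372
6. ⊥bis P4·P5 via (18.89,24.38): [(46.9098, 27.5239) (27.2021, 44.1572) (25.756, 43.8211) (10.2798, 0) (48.4756, 0)]  |A|=1130.5897
7. ⊥bis P4·P6 via (25.16,30.305): [(46.9098, 27.5239) (37.366, 35.5788) (20.2303, 28.175) (10.2798, 0) (48.4756, 0)]  |A|=1009.0808
8. ⊥bis P4·P7 via (39.515,22.56): [(37.1585, 35.4891) (20.2303, 28.175) (10.2798, 0) (43.6269, 0)]  |A|=793.8165
9. canonical 4-gon: [(37.1585, 35.4891) (20.2303, 28.175) (10.2798, 0) (43.6269, 0)]
10. shoelace: 793.8165

Area of P4's cell: 793.8165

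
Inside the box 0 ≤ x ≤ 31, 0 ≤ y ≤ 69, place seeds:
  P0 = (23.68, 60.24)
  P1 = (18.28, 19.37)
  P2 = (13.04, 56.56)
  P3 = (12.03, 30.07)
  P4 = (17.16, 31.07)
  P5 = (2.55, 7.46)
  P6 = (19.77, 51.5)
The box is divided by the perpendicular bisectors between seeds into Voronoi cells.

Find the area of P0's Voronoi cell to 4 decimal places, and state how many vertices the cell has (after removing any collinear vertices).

1. box [0,31]×[0,69]: [(0, 0) (31, 0) (31, 69) (0, 69)]
2. ⊥bis P0·P1 via (20.98,39.805): [(0, 42.577) (31, 38.4811) (31, 69) (0, 69)]  |A|=882.5994
3. ⊥bis P0·P2 via (18.36,58.4): [(24.9739, 39.2773) (31, 38.4811) (31, 69) (14.6938, 69)]  |A|=334.2871
4. ⊥bis P0·P3 via (17.855,45.155): [(23.7249, 42.8884) (31, 40.0791) (31, 69) (14.6938, 69)]  |A|=318.0911
5. ⊥bis P0·P4 via (20.42,45.655): [(22.9648, 45.0862) (31, 43.2902) (31, 69) (14.6938, 69)]  |A|=298.2633
6. ⊥bis P0·P5 via (13.115,33.85): [(22.9648, 45.0862) (31, 43.2902) (31, 69) (14.6938, 69)]  |A|=298.2633
7. ⊥bis P0·P6 via (21.725,55.87): [(18.7792, 57.1878) (31, 51.7207) (31, 69) (14.6938, 69)]  |A|=201.8888
8. canonical 4-gon: [(18.7792, 57.1878) (31, 51.7207) (31, 69) (14.6938, 69)]
9. shoelace: 201.8888

Area of P0's cell: 201.8888 (4 vertices)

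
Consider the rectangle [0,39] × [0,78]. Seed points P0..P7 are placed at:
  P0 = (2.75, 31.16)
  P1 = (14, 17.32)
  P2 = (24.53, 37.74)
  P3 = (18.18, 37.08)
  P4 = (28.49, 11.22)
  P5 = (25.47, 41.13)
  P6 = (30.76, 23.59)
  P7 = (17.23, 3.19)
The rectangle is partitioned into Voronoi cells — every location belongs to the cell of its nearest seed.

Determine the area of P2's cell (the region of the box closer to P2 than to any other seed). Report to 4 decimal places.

Area of P2's cell: 105.7434

1. box [0,39]×[0,78]: [(0, 0) (39, 0) (39, 78) (0, 78)]
2. ⊥bis P2·P0 via (13.64,34.45): [(24.0478, 0) (39, 0) (39, 78) (0.483, 78)]  |A|=2085.2996
3. ⊥bis P2·P1 via (19.265,27.53): [(15.0784, 29.6889) (39, 17.3532) (39, 78) (0.483, 78)]  |A|=1655.7829
4. ⊥bis P2·P3 via (21.355,37.41): [(22.5584, 25.8317) (39, 17.3532) (39, 78) (17.1362, 78)]  |A|=1068.8634
5. ⊥bis P2·P4 via (26.51,24.48): [(22.5584, 25.8317) (25.4784, 24.326) (39, 26.345) (39, 78) (17.1362, 78)]  |A|=1008.0715
6. ⊥bis P2·P5 via (25,39.435): [(21.0301, 40.5358) (22.5584, 25.8317) (25.4784, 24.326) (39, 26.345) (39, 35.553)]  |A|=217.1326
7. ⊥bis P2·P6 via (27.645,30.665): [(38.8447, 35.596) (21.0301, 40.5358) (22.3006, 28.312)]  |A|=105.7434
8. ⊥bis P2·P7 via (20.88,20.465): [(38.8447, 35.596) (21.0301, 40.5358) (22.3006, 28.312)]  |A|=105.7434
9. canonical 3-gon: [(38.8447, 35.596) (21.0301, 40.5358) (22.3006, 28.312)]
10. shoelace: 105.7434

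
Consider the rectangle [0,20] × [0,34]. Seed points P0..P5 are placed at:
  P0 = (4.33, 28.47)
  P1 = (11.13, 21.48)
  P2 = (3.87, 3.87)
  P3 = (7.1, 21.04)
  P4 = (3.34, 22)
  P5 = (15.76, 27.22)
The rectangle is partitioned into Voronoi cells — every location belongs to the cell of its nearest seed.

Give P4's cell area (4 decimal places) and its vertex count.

1. box [0,20]×[0,34]: [(0, 0) (20, 0) (20, 34) (0, 34)]
2. ⊥bis P4·P0 via (3.835,25.235): [(0, 25.8218) (0, 0) (20, 0) (20, 22.7615)]  |A|=485.8334
3. ⊥bis P4·P1 via (7.235,21.74): [(7.4316, 24.6847) (0, 25.8218) (0, 0) (5.7838, 0)]  |A|=167.3339
4. ⊥bis P4·P2 via (3.605,12.935): [(6.6532, 13.0241) (7.4316, 24.6847) (0, 25.8218) (0, 12.8296)]  |A|=86.9905
5. ⊥bis P4·P3 via (5.22,21.52): [(3.0237, 12.918) (6.0808, 24.8914) (0, 25.8218) (0, 12.8296)]  |A|=57.4684
6. ⊥bis P4·P5 via (9.55,24.61): [(3.0237, 12.918) (6.0808, 24.8914) (0, 25.8218) (0, 12.8296)]  |A|=57.4684
7. canonical 4-gon: [(3.0237, 12.918) (6.0808, 24.8914) (0, 25.8218) (0, 12.8296)]
8. shoelace: 57.4684

Area of P4's cell: 57.4684 (4 vertices)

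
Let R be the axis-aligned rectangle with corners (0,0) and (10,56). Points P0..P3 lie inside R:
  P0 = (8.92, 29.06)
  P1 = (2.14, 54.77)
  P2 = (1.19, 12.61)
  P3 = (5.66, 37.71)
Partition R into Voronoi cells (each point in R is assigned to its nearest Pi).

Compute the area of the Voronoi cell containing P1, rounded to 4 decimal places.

1. box [0,10]×[0,56]: [(0, 0) (10, 0) (10, 56) (0, 56)]
2. ⊥bis P1·P0 via (5.53,41.915): [(0, 40.4567) (10, 43.0938) (10, 56) (0, 56)]  |A|=142.2477
3. ⊥bis P1·P2 via (1.665,33.69): [(0, 40.4567) (10, 43.0938) (10, 56) (0, 56)]  |A|=142.2477
4. ⊥bis P1·P3 via (3.9,46.24): [(0, 45.4353) (10, 47.4986) (10, 56) (0, 56)]  |A|=95.3304
5. canonical 4-gon: [(0, 45.4353) (10, 47.4986) (10, 56) (0, 56)]
6. shoelace: 95.3304

Area of P1's cell: 95.3304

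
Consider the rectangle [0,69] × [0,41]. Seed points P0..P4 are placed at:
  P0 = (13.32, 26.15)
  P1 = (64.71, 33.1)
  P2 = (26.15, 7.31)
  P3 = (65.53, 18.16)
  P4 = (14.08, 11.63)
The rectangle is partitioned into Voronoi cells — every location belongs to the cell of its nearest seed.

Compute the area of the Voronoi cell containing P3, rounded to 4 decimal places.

1. box [0,69]×[0,41]: [(0, 0) (69, 0) (69, 41) (0, 41)]
2. ⊥bis P3·P0 via (39.425,22.155): [(36.0345, 0) (69, 0) (69, 41) (42.309, 41)]  |A|=1222.9592
3. ⊥bis P3·P1 via (65.12,25.63): [(39.7436, 24.2372) (36.0345, 0) (69, 0) (69, 25.843)]  |A|=777.5309
4. ⊥bis P3·P2 via (45.84,12.735): [(42.6273, 24.3955) (49.3488, 0) (69, 0) (69, 25.843)]  |A|=580.4749
5. ⊥bis P3·P4 via (39.805,14.895): [(42.6273, 24.3955) (49.3488, 0) (69, 0) (69, 25.843)]  |A|=580.4749
6. canonical 4-gon: [(42.6273, 24.3955) (49.3488, 0) (69, 0) (69, 25.843)]
7. shoelace: 580.4749

Area of P3's cell: 580.4749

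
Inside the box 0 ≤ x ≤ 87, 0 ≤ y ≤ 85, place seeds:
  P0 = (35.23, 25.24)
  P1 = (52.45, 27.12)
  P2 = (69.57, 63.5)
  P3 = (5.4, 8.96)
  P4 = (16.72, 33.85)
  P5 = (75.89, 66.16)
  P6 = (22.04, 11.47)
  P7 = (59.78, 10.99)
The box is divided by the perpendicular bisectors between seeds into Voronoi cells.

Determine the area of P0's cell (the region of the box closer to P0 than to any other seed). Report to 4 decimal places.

Area of P0's cell: 577.8778

1. box [0,87]×[0,85]: [(0, 0) (87, 0) (87, 85) (0, 85)]
2. ⊥bis P0·P1 via (43.84,26.18): [(0, 0) (46.6982, 0) (37.4183, 85) (0, 85)]  |A|=3574.9519
3. ⊥bis P0·P2 via (52.4,44.37): [(0, 0) (46.6982, 0) (40.7084, 54.8637) (7.132, 85) (0, 85)]  |A|=3118.5926
4. ⊥bis P0·P3 via (20.315,17.1): [(0, 54.3234) (29.6475, 0) (46.6982, 0) (40.7084, 54.8637) (7.132, 85) (0, 85)]  |A|=2313.317
5. ⊥bis P0·P4 via (25.975,29.545): [(20.2454, 17.2275) (29.6475, 0) (46.6982, 0) (40.7084, 54.8637) (38.6228, 56.7356)]  |A|=879.3245
6. ⊥bis P0·P5 via (55.56,45.7): [(20.2454, 17.2275) (29.6475, 0) (46.6982, 0) (40.7084, 54.8637) (38.6228, 56.7356)]  |A|=879.3245
7. ⊥bis P0·P6 via (28.635,18.355): [(23.1942, 23.5667) (46.5699, 1.1756) (40.7084, 54.8637) (38.6228, 56.7356)]  |A|=610.9069
8. ⊥bis P0·P7 via (47.505,18.115): [(23.1942, 23.5667) (40.8518, 6.6528) (45.1613, 14.0773) (40.7084, 54.8637) (38.6228, 56.7356)]  |A|=577.8778
9. canonical 5-gon: [(23.1942, 23.5667) (40.8518, 6.6528) (45.1613, 14.0773) (40.7084, 54.8637) (38.6228, 56.7356)]
10. shoelace: 577.8778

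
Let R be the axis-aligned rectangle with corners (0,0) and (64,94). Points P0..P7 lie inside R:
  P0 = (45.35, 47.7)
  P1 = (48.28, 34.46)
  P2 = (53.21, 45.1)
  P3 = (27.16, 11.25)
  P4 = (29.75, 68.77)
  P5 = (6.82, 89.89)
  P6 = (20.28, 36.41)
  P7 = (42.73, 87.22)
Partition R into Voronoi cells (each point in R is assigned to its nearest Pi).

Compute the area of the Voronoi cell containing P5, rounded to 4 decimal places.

Area of P5's cell: 522.9508

1. box [0,64]×[0,94]: [(0, 0) (64, 0) (64, 94) (0, 94)]
2. ⊥bis P5·P0 via (26.085,68.795): [(0, 44.9729) (53.6842, 94) (0, 94)]  |A|=1315.9919
3. ⊥bis P5·P1 via (27.55,62.175): [(0, 44.9729) (53.6842, 94) (0, 94)]  |A|=1315.9919
4. ⊥bis P5·P2 via (30.015,67.495): [(0, 44.9729) (53.6842, 94) (0, 94)]  |A|=1315.9919
5. ⊥bis P5·P3 via (16.99,50.57): [(0, 46.1756) (1.8373, 46.6508) (53.6842, 94) (0, 94)]  |A|=1314.887
6. ⊥bis P5·P4 via (18.285,79.33): [(0, 59.478) (31.797, 94) (0, 94)]  |A|=548.8488
7. ⊥bis P5·P6 via (13.55,63.15): [(0, 59.7397) (0.3138, 59.8187) (31.797, 94) (0, 94)]  |A|=548.8077
8. ⊥bis P5·P7 via (24.775,88.555): [(0, 59.7397) (0.3138, 59.8187) (24.5988, 86.1849) (25.1798, 94) (0, 94)]  |A|=522.9508
9. canonical 5-gon: [(0, 59.7397) (0.3138, 59.8187) (24.5988, 86.1849) (25.1798, 94) (0, 94)]
10. shoelace: 522.9508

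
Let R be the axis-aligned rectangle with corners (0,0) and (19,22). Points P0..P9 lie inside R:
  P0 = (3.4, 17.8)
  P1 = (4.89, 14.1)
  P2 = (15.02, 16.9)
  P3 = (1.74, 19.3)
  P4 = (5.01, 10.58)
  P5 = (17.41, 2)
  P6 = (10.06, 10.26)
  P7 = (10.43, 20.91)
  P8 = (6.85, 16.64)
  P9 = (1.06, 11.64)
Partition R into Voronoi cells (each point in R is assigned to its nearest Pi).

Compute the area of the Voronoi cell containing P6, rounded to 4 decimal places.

Area of P6's cell: 80.5449

1. box [0,19]×[0,22]: [(0, 0) (19, 0) (19, 22) (0, 22)]
2. ⊥bis P6·P0 via (6.73,14.03): [(0, 8.0855) (0, 0) (19, 0) (19, 22) (15.7531, 22)]  |A|=308.4015
3. ⊥bis P6·P1 via (7.475,12.18): [(12.8912, 19.4721) (0, 2.116) (0, 0) (19, 0) (19, 22) (15.7531, 22)]  |A|=269.9248
4. ⊥bis P6·P2 via (12.54,13.58): [(9.9512, 15.5138) (0, 2.116) (0, 0) (19, 0) (19, 8.7545)]  |A|=197.5184
5. ⊥bis P6·P3 via (5.9,14.78): [(9.9512, 15.5138) (0, 2.116) (0, 0) (19, 0) (19, 8.7545)]  |A|=197.5184
6. ⊥bis P6·P4 via (7.535,10.42): [(9.9512, 15.5138) (7.6625, 12.4325) (6.8747, 0) (19, 0) (19, 8.7545)]  |A|=146.6765
7. ⊥bis P6·P5 via (13.735,6.13): [(17.7412, 9.6948) (9.9512, 15.5138) (7.6625, 12.4325) (6.8764, 0.027)]  |A|=82.2516
8. ⊥bis P6·P7 via (10.245,15.585): [(17.7412, 9.6948) (9.9512, 15.5138) (7.6625, 12.4325) (6.8764, 0.027)]  |A|=82.2516
9. ⊥bis P6·P8 via (8.455,13.45): [(17.7412, 9.6948) (10.9999, 14.7304) (8.3964, 13.4205) (7.6625, 12.4325) (6.8764, 0.027)]  |A|=80.5449
10. ⊥bis P6·P9 via (5.56,10.95): [(17.7412, 9.6948) (10.9999, 14.7304) (8.3964, 13.4205) (7.6625, 12.4325) (6.8764, 0.027)]  |A|=80.5449
11. canonical 5-gon: [(17.7412, 9.6948) (10.9999, 14.7304) (8.3964, 13.4205) (7.6625, 12.4325) (6.8764, 0.027)]
12. shoelace: 80.5449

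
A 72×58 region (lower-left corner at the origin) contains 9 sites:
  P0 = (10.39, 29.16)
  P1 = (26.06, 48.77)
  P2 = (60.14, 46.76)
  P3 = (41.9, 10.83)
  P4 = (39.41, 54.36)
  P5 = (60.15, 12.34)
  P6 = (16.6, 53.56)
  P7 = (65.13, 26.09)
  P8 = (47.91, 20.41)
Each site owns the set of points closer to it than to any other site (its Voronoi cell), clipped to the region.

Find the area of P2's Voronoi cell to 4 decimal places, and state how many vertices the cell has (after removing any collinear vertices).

Area of P2's cell: 510.4451 (5 vertices)

1. box [0,72]×[0,58]: [(0, 0) (72, 0) (72, 58) (0, 58)]
2. ⊥bis P2·P0 via (35.265,37.96): [(48.6941, 0) (72, 0) (72, 58) (28.1755, 58)]  |A|=1946.7834
3. ⊥bis P2·P1 via (43.1,47.765): [(41.4848, 20.3785) (48.6941, 0) (72, 0) (72, 58) (43.7036, 58)]  |A|=1654.687
4. ⊥bis P2·P3 via (51.02,28.795): [(42.2439, 33.2502) (72, 18.1444) (72, 58) (43.7036, 58)]  |A|=943.1371
5. ⊥bis P2·P4 via (49.775,50.56): [(43.243, 32.743) (72, 18.1444) (72, 58) (52.5026, 58)]  |A|=819.286
6. ⊥bis P2·P5 via (60.145,29.55): [(43.243, 32.743) (49.5388, 29.5469) (72, 29.5534) (72, 58) (52.5026, 58)]  |A|=691.156
7. ⊥bis P2·P6 via (38.37,50.16): [(43.243, 32.743) (49.5388, 29.5469) (72, 29.5534) (72, 58) (52.5026, 58)]  |A|=691.156
8. ⊥bis P2·P7 via (62.635,36.425): [(43.243, 32.743) (44.5773, 32.0656) (72, 38.6858) (72, 58) (52.5026, 58)]  |A|=537.6358
9. ⊥bis P2·P8 via (54.025,33.585): [(45.0747, 37.7392) (52.9458, 34.0859) (72, 38.6858) (72, 58) (52.5026, 58)]  |A|=510.4451
10. canonical 5-gon: [(45.0747, 37.7392) (52.9458, 34.0859) (72, 38.6858) (72, 58) (52.5026, 58)]
11. shoelace: 510.4451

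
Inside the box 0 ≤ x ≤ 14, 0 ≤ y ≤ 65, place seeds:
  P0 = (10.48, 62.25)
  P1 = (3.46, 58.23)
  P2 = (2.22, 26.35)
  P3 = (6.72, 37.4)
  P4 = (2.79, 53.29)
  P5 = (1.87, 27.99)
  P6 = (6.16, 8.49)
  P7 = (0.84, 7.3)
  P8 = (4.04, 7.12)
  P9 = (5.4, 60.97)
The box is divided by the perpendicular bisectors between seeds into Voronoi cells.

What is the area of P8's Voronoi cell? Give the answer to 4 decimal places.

Area of P8's cell: 46.8071

1. box [0,14]×[0,65]: [(0, 0) (14, 0) (14, 65) (0, 65)]
2. ⊥bis P8·P0 via (7.26,34.685): [(0, 35.5331) (0, 0) (14, 0) (14, 33.8977)]  |A|=486.0152
3. ⊥bis P8·P1 via (3.75,32.675): [(0, 32.6324) (0, 0) (14, 0) (14, 32.7913)]  |A|=457.9663
4. ⊥bis P8·P2 via (3.13,16.735): [(0, 16.4388) (0, 0) (14, 0) (14, 17.7638)]  |A|=239.4178
5. ⊥bis P8·P3 via (5.38,22.26): [(0, 16.4388) (0, 0) (14, 0) (14, 17.7638)]  |A|=239.4178
6. ⊥bis P8·P4 via (3.415,30.205): [(0, 16.4388) (0, 0) (14, 0) (14, 17.7638)]  |A|=239.4178
7. ⊥bis P8·P5 via (2.955,17.555): [(0, 16.4388) (0, 0) (14, 0) (14, 17.7638)]  |A|=239.4178
8. ⊥bis P8·P6 via (5.1,7.805): [(0, 15.697) (0, 0) (10.1438, 0)]  |A|=79.6134
9. ⊥bis P8·P7 via (2.44,7.21): [(2.6838, 11.544) (2.0344, 0) (10.1438, 0)]  |A|=46.8071
10. ⊥bis P8·P9 via (4.72,34.045): [(2.6838, 11.544) (2.0344, 0) (10.1438, 0)]  |A|=46.8071
11. canonical 3-gon: [(2.6838, 11.544) (2.0344, 0) (10.1438, 0)]
12. shoelace: 46.8071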